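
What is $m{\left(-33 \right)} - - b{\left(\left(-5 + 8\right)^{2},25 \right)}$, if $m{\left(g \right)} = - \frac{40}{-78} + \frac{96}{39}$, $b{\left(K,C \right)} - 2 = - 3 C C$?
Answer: $- \frac{72931}{39} \approx -1870.0$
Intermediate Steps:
$b{\left(K,C \right)} = 2 - 3 C^{2}$ ($b{\left(K,C \right)} = 2 + - 3 C C = 2 - 3 C^{2}$)
$m{\left(g \right)} = \frac{116}{39}$ ($m{\left(g \right)} = \left(-40\right) \left(- \frac{1}{78}\right) + 96 \cdot \frac{1}{39} = \frac{20}{39} + \frac{32}{13} = \frac{116}{39}$)
$m{\left(-33 \right)} - - b{\left(\left(-5 + 8\right)^{2},25 \right)} = \frac{116}{39} - - (2 - 3 \cdot 25^{2}) = \frac{116}{39} - - (2 - 1875) = \frac{116}{39} - \left(-1\right) \left(-1873\right) = \frac{116}{39} - 1873 = - \frac{72931}{39}$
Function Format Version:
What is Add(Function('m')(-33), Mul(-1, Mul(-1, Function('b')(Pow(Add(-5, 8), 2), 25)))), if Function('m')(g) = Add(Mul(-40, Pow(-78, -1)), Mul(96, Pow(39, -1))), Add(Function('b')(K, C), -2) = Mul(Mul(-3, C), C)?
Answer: Rational(-72931, 39) ≈ -1870.0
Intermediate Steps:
Function('b')(K, C) = Add(2, Mul(-3, Pow(C, 2))) (Function('b')(K, C) = Add(2, Mul(Mul(-3, C), C)) = Add(2, Mul(-3, Pow(C, 2))))
Function('m')(g) = Rational(116, 39) (Function('m')(g) = Add(Mul(-40, Rational(-1, 78)), Mul(96, Rational(1, 39))) = Add(Rational(20, 39), Rational(32, 13)) = Rational(116, 39))
Add(Function('m')(-33), Mul(-1, Mul(-1, Function('b')(Pow(Add(-5, 8), 2), 25)))) = Add(Rational(116, 39), Mul(-1, Mul(-1, Add(2, Mul(-3, Pow(25, 2)))))) = Add(Rational(116, 39), Mul(-1, Mul(-1, Add(2, Mul(-3, 625))))) = Add(Rational(116, 39), Mul(-1, Mul(-1, Add(2, -1875)))) = Add(Rational(116, 39), Mul(-1, Mul(-1, -1873))) = Add(Rational(116, 39), Mul(-1, 1873)) = Add(Rational(116, 39), -1873) = Rational(-72931, 39)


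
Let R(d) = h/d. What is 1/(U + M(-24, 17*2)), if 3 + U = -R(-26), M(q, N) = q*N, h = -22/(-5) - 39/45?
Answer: -390/319357 ≈ -0.0012212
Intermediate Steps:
h = 53/15 (h = -22*(-⅕) - 39*1/45 = 22/5 - 13/15 = 53/15 ≈ 3.5333)
M(q, N) = N*q
R(d) = 53/(15*d)
U = -1117/390 (U = -3 - 53/(15*(-26)) = -3 - 53*(-1)/(15*26) = -3 - 1*(-53/390) = -3 + 53/390 = -1117/390 ≈ -2.8641)
1/(U + M(-24, 17*2)) = 1/(-1117/390 + (17*2)*(-24)) = 1/(-1117/390 + 34*(-24)) = 1/(-1117/390 - 816) = 1/(-319357/390) = -390/319357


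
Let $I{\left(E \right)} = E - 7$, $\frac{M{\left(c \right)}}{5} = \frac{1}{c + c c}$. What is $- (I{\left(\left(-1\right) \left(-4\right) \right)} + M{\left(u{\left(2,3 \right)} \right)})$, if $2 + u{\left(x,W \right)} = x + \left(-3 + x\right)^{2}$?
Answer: $\frac{1}{2} \approx 0.5$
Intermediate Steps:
$u{\left(x,W \right)} = -2 + x + \left(-3 + x\right)^{2}$ ($u{\left(x,W \right)} = -2 + \left(x + \left(-3 + x\right)^{2}\right) = -2 + x + \left(-3 + x\right)^{2}$)
$M{\left(c \right)} = \frac{5}{c + c^{2}}$ ($M{\left(c \right)} = \frac{5}{c + c c} = \frac{5}{c + c^{2}}$)
$I{\left(E \right)} = -7 + E$
$- (I{\left(\left(-1\right) \left(-4\right) \right)} + M{\left(u{\left(2,3 \right)} \right)}) = - (\left(-7 - -4\right) + \frac{5}{\left(-2 + 2 + \left(-3 + 2\right)^{2}\right) \left(1 + \left(-2 + 2 + \left(-3 + 2\right)^{2}\right)\right)}) = - (\left(-7 + 4\right) + \frac{5}{\left(-2 + 2 + \left(-1\right)^{2}\right) \left(1 + \left(-2 + 2 + \left(-1\right)^{2}\right)\right)}) = - (-3 + \frac{5}{\left(-2 + 2 + 1\right) \left(1 + \left(-2 + 2 + 1\right)\right)}) = - (-3 + \frac{5}{1 \left(1 + 1\right)}) = - (-3 + 5 \cdot 1 \cdot \frac{1}{2}) = - (-3 + \frac{5}{2}) = \left(-1\right) \left(- \frac{1}{2}\right) = \frac{1}{2}$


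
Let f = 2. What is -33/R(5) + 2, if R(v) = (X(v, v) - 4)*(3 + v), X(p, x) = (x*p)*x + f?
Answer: 645/328 ≈ 1.9665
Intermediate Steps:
X(p, x) = 2 + p*x**2 (X(p, x) = (x*p)*x + 2 = (p*x)*x + 2 = p*x**2 + 2 = 2 + p*x**2)
R(v) = (-2 + v**3)*(3 + v) (R(v) = ((2 + v*v**2) - 4)*(3 + v) = ((2 + v**3) - 4)*(3 + v) = (-2 + v**3)*(3 + v))
-33/R(5) + 2 = -33/(-6 + 5**4 - 2*5 + 3*5**3) + 2 = -33/(-6 + 625 - 10 + 3*125) + 2 = -33/(-6 + 625 - 10 + 375) + 2 = -33/984 + 2 = -33*1/984 + 2 = -11/328 + 2 = 645/328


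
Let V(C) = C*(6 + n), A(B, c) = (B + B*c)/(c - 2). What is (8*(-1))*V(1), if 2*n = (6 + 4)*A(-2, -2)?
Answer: -28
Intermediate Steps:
A(B, c) = (B + B*c)/(-2 + c)
n = -5/2 (n = ((6 + 4)*(-2*(1 - 2)/(-2 - 2)))/2 = (10*(-2*(-1)/(-4)))/2 = (10*(-2*(-¼)*(-1)))/2 = (10*(-½))/2 = (½)*(-5) = -5/2 ≈ -2.5000)
V(C) = 7*C/2 (V(C) = C*(6 - 5/2) = C*(7/2) = 7*C/2)
(8*(-1))*V(1) = (8*(-1))*((7/2)*1) = -8*7/2 = -28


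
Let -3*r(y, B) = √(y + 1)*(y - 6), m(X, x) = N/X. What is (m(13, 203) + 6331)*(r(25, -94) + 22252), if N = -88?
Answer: 1829448180/13 - 520695*√26/13 ≈ 1.4052e+8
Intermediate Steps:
m(X, x) = -88/X
r(y, B) = -√(1 + y)*(-6 + y)/3 (r(y, B) = -√(y + 1)*(y - 6)/3 = -√(1 + y)*(-6 + y)/3)
(m(13, 203) + 6331)*(r(25, -94) + 22252) = (-88/13 + 6331)*(√(1 + 25)*(6 - 1*25)/3 + 22252) = (-88*1/13 + 6331)*(√26*(6 - 25)/3 + 22252) = (-88/13 + 6331)*((⅓)*√26*(-19) + 22252) = 82215*(-19*√26/3 + 22252)/13 = 82215*(22252 - 19*√26/3)/13 = 1829448180/13 - 520695*√26/13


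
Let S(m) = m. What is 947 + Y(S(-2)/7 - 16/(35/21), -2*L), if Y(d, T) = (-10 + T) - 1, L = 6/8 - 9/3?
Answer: 1881/2 ≈ 940.50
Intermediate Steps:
L = -9/4 (L = 6*(⅛) - 9*⅓ = ¾ - 3 = -9/4 ≈ -2.2500)
Y(d, T) = -11 + T
947 + Y(S(-2)/7 - 16/(35/21), -2*L) = 947 + (-11 - 2*(-9/4)) = 947 + (-11 + 9/2) = 947 - 13/2 = 1881/2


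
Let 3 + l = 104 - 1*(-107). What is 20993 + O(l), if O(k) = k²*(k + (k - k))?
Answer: 9019905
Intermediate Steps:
l = 208 (l = -3 + (104 - 1*(-107)) = -3 + (104 + 107) = -3 + 211 = 208)
O(k) = k³ (O(k) = k²*(k + 0) = k²*k = k³)
20993 + O(l) = 20993 + 208³ = 20993 + 8998912 = 9019905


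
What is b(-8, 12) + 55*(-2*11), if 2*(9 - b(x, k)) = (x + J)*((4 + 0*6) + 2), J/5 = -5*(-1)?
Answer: -1252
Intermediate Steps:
J = 25 (J = 5*(-5*(-1)) = 5*5 = 25)
b(x, k) = -66 - 3*x (b(x, k) = 9 - (x + 25)*((4 + 0*6) + 2)/2 = 9 - (25 + x)*((4 + 0) + 2)/2 = 9 - (25 + x)*(4 + 2)/2 = 9 - (25 + x)*6/2 = 9 - (150 + 6*x)/2 = 9 + (-75 - 3*x) = -66 - 3*x)
b(-8, 12) + 55*(-2*11) = (-66 - 3*(-8)) + 55*(-2*11) = (-66 + 24) + 55*(-22) = -42 - 1210 = -1252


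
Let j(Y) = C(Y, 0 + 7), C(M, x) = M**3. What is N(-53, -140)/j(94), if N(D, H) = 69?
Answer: 69/830584 ≈ 8.3074e-5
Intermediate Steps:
j(Y) = Y**3
N(-53, -140)/j(94) = 69/(94**3) = 69/830584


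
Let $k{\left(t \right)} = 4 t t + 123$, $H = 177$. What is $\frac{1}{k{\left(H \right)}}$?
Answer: $\frac{1}{125439} \approx 7.972 \cdot 10^{-6}$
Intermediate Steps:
$k{\left(t \right)} = 123 + 4 t^{2}$ ($k{\left(t \right)} = 4 t^{2} + 123 = 123 + 4 t^{2}$)
$\frac{1}{k{\left(H \right)}} = \frac{1}{123 + 4 \cdot 177^{2}} = \frac{1}{123 + 4 \cdot 31329} = \frac{1}{123 + 125316} = \frac{1}{125439}$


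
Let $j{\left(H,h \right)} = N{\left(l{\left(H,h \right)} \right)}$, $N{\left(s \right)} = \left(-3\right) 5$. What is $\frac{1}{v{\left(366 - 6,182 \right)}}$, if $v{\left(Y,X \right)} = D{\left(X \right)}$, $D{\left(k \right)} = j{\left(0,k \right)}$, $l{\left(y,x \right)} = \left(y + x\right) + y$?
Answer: $- \frac{1}{15} \approx -0.066667$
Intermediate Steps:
$l{\left(y,x \right)} = x + 2 y$ ($l{\left(y,x \right)} = \left(x + y\right) + y = x + 2 y$)
$N{\left(s \right)} = -15$
$j{\left(H,h \right)} = -15$
$D{\left(k \right)} = -15$
$v{\left(Y,X \right)} = -15$
$\frac{1}{v{\left(366 - 6,182 \right)}} = \frac{1}{-15} = - \frac{1}{15}$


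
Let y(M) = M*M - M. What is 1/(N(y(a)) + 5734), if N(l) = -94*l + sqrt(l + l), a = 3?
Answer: 2585/13364444 - sqrt(3)/13364444 ≈ 0.00019329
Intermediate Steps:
y(M) = M**2 - M
N(l) = -94*l + sqrt(2)*sqrt(l) (N(l) = -94*l + sqrt(2*l) = -94*l + sqrt(2)*sqrt(l))
1/(N(y(a)) + 5734) = 1/((-282*(-1 + 3) + sqrt(2)*sqrt(3*(-1 + 3))) + 5734) = 1/((-282*2 + sqrt(2)*sqrt(3*2)) + 5734) = 1/((-94*6 + sqrt(2)*sqrt(6)) + 5734) = 1/((-564 + 2*sqrt(3)) + 5734) = 1/(5170 + 2*sqrt(3))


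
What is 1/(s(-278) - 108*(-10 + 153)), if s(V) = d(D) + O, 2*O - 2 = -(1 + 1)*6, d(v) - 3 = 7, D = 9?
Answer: -1/15439 ≈ -6.4771e-5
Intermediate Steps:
d(v) = 10 (d(v) = 3 + 7 = 10)
O = -5 (O = 1 + (-(1 + 1)*6)/2 = 1 + (-1*2*6)/2 = 1 + (-2*6)/2 = 1 + (½)*(-12) = 1 - 6 = -5)
s(V) = 5 (s(V) = 10 - 5 = 5)
1/(s(-278) - 108*(-10 + 153)) = 1/(5 - 108*(-10 + 153)) = 1/(5 - 108*143) = 1/(5 - 15444) = 1/(-15439) = -1/15439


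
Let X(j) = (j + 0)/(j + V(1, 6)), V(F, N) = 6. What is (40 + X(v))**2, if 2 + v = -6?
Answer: 1936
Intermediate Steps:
v = -8 (v = -2 - 6 = -8)
X(j) = j/(6 + j) (X(j) = (j + 0)/(j + 6) = j/(6 + j))
(40 + X(v))**2 = (40 - 8/(6 - 8))**2 = (40 - 8/(-2))**2 = (40 - 8*(-1/2))**2 = (40 + 4)**2 = 44**2 = 1936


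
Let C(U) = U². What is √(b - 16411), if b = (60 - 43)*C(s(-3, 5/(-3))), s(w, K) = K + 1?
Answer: I*√147631/3 ≈ 128.08*I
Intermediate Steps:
s(w, K) = 1 + K
b = 68/9 (b = (60 - 43)*(1 + 5/(-3))² = 17*(1 + 5*(-⅓))² = 17*(1 - 5/3)² = 17*(-⅔)² = 17*(4/9) = 68/9 ≈ 7.5556)
√(b - 16411) = √(68/9 - 16411) = √(-147631/9) = I*√147631/3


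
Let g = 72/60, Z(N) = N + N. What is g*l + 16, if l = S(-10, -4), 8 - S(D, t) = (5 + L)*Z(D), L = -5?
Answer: 128/5 ≈ 25.600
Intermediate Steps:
Z(N) = 2*N
g = 6/5 (g = 72*(1/60) = 6/5 ≈ 1.2000)
S(D, t) = 8 (S(D, t) = 8 - (5 - 5)*2*D = 8 - 0*2*D = 8 - 1*0 = 8 + 0 = 8)
l = 8
g*l + 16 = (6/5)*8 + 16 = 48/5 + 16 = 128/5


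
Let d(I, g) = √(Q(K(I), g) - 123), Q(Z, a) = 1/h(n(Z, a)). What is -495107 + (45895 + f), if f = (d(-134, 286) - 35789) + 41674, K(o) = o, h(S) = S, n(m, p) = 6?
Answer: -443327 + I*√4422/6 ≈ -4.4333e+5 + 11.083*I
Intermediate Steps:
Q(Z, a) = ⅙ (Q(Z, a) = 1/6 = ⅙)
d(I, g) = I*√4422/6 (d(I, g) = √(⅙ - 123) = √(-737/6) = I*√4422/6)
f = 5885 + I*√4422/6 (f = (I*√4422/6 - 35789) + 41674 = (-35789 + I*√4422/6) + 41674 = 5885 + I*√4422/6 ≈ 5885.0 + 11.083*I)
-495107 + (45895 + f) = -495107 + (45895 + (5885 + I*√4422/6)) = -495107 + (51780 + I*√4422/6) = -443327 + I*√4422/6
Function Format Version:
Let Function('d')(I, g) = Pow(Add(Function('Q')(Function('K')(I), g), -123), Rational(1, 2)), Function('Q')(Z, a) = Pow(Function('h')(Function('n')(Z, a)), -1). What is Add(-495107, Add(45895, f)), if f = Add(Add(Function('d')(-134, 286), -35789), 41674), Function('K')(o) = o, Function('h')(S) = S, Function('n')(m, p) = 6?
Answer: Add(-443327, Mul(Rational(1, 6), I, Pow(4422, Rational(1, 2)))) ≈ Add(-4.4333e+5, Mul(11.083, I))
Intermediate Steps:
Function('Q')(Z, a) = Rational(1, 6) (Function('Q')(Z, a) = Pow(6, -1) = Rational(1, 6))
Function('d')(I, g) = Mul(Rational(1, 6), I, Pow(4422, Rational(1, 2))) (Function('d')(I, g) = Pow(Add(Rational(1, 6), -123), Rational(1, 2)) = Pow(Rational(-737, 6), Rational(1, 2)) = Mul(Rational(1, 6), I, Pow(4422, Rational(1, 2))))
f = Add(5885, Mul(Rational(1, 6), I, Pow(4422, Rational(1, 2)))) (f = Add(Add(Mul(Rational(1, 6), I, Pow(4422, Rational(1, 2))), -35789), 41674) = Add(Add(-35789, Mul(Rational(1, 6), I, Pow(4422, Rational(1, 2)))), 41674) = Add(5885, Mul(Rational(1, 6), I, Pow(4422, Rational(1, 2)))) ≈ Add(5885.0, Mul(11.083, I)))
Add(-495107, Add(45895, f)) = Add(-495107, Add(45895, Add(5885, Mul(Rational(1, 6), I, Pow(4422, Rational(1, 2)))))) = Add(-495107, Add(51780, Mul(Rational(1, 6), I, Pow(4422, Rational(1, 2))))) = Add(-443327, Mul(Rational(1, 6), I, Pow(4422, Rational(1, 2))))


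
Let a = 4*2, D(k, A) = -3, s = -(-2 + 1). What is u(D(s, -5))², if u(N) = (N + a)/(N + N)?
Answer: 25/36 ≈ 0.69444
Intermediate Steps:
s = 1 (s = -1*(-1) = 1)
a = 8
u(N) = (8 + N)/(2*N) (u(N) = (N + 8)/(N + N) = (8 + N)/((2*N)) = (8 + N)*(1/(2*N)) = (8 + N)/(2*N))
u(D(s, -5))² = ((½)*(8 - 3)/(-3))² = ((½)*(-⅓)*5)² = (-⅚)² = 25/36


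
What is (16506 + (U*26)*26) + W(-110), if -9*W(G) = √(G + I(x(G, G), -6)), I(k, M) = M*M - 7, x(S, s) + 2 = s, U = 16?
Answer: 27322 - I ≈ 27322.0 - 1.0*I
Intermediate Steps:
x(S, s) = -2 + s
I(k, M) = -7 + M² (I(k, M) = M² - 7 = -7 + M²)
W(G) = -√(29 + G)/9 (W(G) = -√(G + (-7 + (-6)²))/9 = -√(G + (-7 + 36))/9 = -√(G + 29)/9 = -√(29 + G)/9)
(16506 + (U*26)*26) + W(-110) = (16506 + (16*26)*26) - √(29 - 110)/9 = (16506 + 416*26) - I = (16506 + 10816) - I = 27322 - I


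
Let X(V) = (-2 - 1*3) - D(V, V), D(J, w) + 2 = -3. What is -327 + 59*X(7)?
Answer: -327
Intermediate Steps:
D(J, w) = -5 (D(J, w) = -2 - 3 = -5)
X(V) = 0 (X(V) = (-2 - 1*3) - 1*(-5) = (-2 - 3) + 5 = -5 + 5 = 0)
-327 + 59*X(7) = -327 + 59*0 = -327 + 0 = -327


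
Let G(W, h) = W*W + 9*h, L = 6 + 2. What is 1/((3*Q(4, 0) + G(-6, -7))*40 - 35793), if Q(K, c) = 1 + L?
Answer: -1/35793 ≈ -2.7938e-5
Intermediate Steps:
L = 8
Q(K, c) = 9 (Q(K, c) = 1 + 8 = 9)
G(W, h) = W**2 + 9*h
1/((3*Q(4, 0) + G(-6, -7))*40 - 35793) = 1/((3*9 + ((-6)**2 + 9*(-7)))*40 - 35793) = 1/((27 + (36 - 63))*40 - 35793) = 1/((27 - 27)*40 - 35793) = 1/(0*40 - 35793) = 1/(0 - 35793) = 1/(-35793) = -1/35793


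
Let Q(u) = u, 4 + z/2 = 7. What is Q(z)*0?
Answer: 0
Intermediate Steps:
z = 6 (z = -8 + 2*7 = -8 + 14 = 6)
Q(z)*0 = 6*0 = 0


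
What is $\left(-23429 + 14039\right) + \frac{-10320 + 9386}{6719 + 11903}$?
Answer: $- \frac{87430757}{9311} \approx -9390.0$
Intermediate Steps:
$\left(-23429 + 14039\right) + \frac{-10320 + 9386}{6719 + 11903} = -9390 - \frac{934}{18622} = -9390 - \frac{467}{9311} = - \frac{87430757}{9311}$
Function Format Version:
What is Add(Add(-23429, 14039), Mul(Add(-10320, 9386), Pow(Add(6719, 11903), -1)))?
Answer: Rational(-87430757, 9311) ≈ -9390.0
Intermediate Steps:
Add(Add(-23429, 14039), Mul(Add(-10320, 9386), Pow(Add(6719, 11903), -1))) = Add(-9390, Mul(-934, Pow(18622, -1))) = Add(-9390, Mul(-934, Rational(1, 18622))) = Add(-9390, Rational(-467, 9311)) = Rational(-87430757, 9311)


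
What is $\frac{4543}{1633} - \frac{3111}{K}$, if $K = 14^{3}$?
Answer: $\frac{7385729}{4480952} \approx 1.6483$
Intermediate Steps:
$K = 2744$
$\frac{4543}{1633} - \frac{3111}{K} = \frac{4543}{1633} - \frac{3111}{2744} = \frac{7385729}{4480952}$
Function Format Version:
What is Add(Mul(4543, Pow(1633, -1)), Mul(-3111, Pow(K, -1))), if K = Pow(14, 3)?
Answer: Rational(7385729, 4480952) ≈ 1.6483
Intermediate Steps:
K = 2744
Add(Mul(4543, Pow(1633, -1)), Mul(-3111, Pow(K, -1))) = Add(Mul(4543, Pow(1633, -1)), Mul(-3111, Pow(2744, -1))) = Add(Mul(4543, Rational(1, 1633)), Mul(-3111, Rational(1, 2744))) = Add(Rational(4543, 1633), Rational(-3111, 2744)) = Rational(7385729, 4480952)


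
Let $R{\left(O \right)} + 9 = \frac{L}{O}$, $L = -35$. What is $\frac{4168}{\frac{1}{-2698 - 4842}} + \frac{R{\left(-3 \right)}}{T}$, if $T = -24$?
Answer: $- \frac{282840481}{9} \approx -3.1427 \cdot 10^{7}$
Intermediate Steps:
$R{\left(O \right)} = -9 - \frac{35}{O}$
$\frac{4168}{\frac{1}{-2698 - 4842}} + \frac{R{\left(-3 \right)}}{T} = \frac{4168}{\frac{1}{-2698 - 4842}} + \frac{-9 - \frac{35}{-3}}{-24} = \frac{4168}{\frac{1}{-7540}} + \left(-9 - - \frac{35}{3}\right) \left(- \frac{1}{24}\right) = \frac{4168}{- \frac{1}{7540}} + \left(-9 + \frac{35}{3}\right) \left(- \frac{1}{24}\right) = 4168 \left(-7540\right) + \frac{8}{3} \left(- \frac{1}{24}\right) = -31426720 - \frac{1}{9} = - \frac{282840481}{9}$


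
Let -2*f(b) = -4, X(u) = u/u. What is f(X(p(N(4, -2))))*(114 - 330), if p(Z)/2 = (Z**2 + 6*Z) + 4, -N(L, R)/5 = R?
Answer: -432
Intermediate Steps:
N(L, R) = -5*R
p(Z) = 8 + 2*Z**2 + 12*Z (p(Z) = 2*((Z**2 + 6*Z) + 4) = 2*(4 + Z**2 + 6*Z) = 8 + 2*Z**2 + 12*Z)
X(u) = 1
f(b) = 2 (f(b) = -1/2*(-4) = 2)
f(X(p(N(4, -2))))*(114 - 330) = 2*(114 - 330) = 2*(-216) = -432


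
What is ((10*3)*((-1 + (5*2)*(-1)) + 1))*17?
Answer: -5100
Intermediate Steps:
((10*3)*((-1 + (5*2)*(-1)) + 1))*17 = (30*((-1 + 10*(-1)) + 1))*17 = (30*((-1 - 10) + 1))*17 = (30*(-11 + 1))*17 = (30*(-10))*17 = -300*17 = -5100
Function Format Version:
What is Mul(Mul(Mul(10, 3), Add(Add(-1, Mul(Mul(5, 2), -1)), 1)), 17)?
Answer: -5100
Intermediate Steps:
Mul(Mul(Mul(10, 3), Add(Add(-1, Mul(Mul(5, 2), -1)), 1)), 17) = Mul(Mul(30, Add(Add(-1, Mul(10, -1)), 1)), 17) = Mul(Mul(30, Add(Add(-1, -10), 1)), 17) = Mul(Mul(30, Add(-11, 1)), 17) = Mul(Mul(30, -10), 17) = Mul(-300, 17) = -5100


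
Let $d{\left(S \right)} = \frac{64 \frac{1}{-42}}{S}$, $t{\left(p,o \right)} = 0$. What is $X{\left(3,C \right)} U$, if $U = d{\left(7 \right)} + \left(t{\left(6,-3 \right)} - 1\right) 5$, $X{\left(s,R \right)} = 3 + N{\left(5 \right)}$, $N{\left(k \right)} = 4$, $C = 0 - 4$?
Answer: $- \frac{767}{21} \approx -36.524$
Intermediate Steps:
$C = -4$
$d{\left(S \right)} = - \frac{32}{21 S}$ ($d{\left(S \right)} = \frac{64 \left(- \frac{1}{42}\right)}{S} = - \frac{32}{21 S}$)
$X{\left(s,R \right)} = 7$ ($X{\left(s,R \right)} = 3 + 4 = 7$)
$U = - \frac{767}{147}$ ($U = - \frac{32}{21 \cdot 7} + \left(0 - 1\right) 5 = \left(- \frac{32}{21}\right) \frac{1}{7} - 5 = - \frac{32}{147} - 5 = - \frac{767}{147} \approx -5.2177$)
$X{\left(3,C \right)} U = 7 \left(- \frac{767}{147}\right) = - \frac{767}{21}$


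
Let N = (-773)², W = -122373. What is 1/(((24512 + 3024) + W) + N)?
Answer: 1/502692 ≈ 1.9893e-6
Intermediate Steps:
N = 597529
1/(((24512 + 3024) + W) + N) = 1/(((24512 + 3024) - 122373) + 597529) = 1/((27536 - 122373) + 597529) = 1/(-94837 + 597529) = 1/502692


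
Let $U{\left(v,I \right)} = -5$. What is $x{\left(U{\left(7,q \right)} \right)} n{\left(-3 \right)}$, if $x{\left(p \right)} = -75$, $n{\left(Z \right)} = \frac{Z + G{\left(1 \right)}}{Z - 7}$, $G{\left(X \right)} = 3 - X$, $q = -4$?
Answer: $- \frac{15}{2} \approx -7.5$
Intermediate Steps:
$n{\left(Z \right)} = \frac{2 + Z}{-7 + Z}$ ($n{\left(Z \right)} = \frac{Z + \left(3 - 1\right)}{Z - 7} = \frac{Z + \left(3 - 1\right)}{-7 + Z} = \frac{Z + 2}{-7 + Z} = \frac{2 + Z}{-7 + Z}$)
$x{\left(U{\left(7,q \right)} \right)} n{\left(-3 \right)} = - 75 \frac{2 - 3}{-7 - 3} = - 75 \frac{1}{-10} \left(-1\right) = - 75 \left(\left(- \frac{1}{10}\right) \left(-1\right)\right) = \left(-75\right) \frac{1}{10} = - \frac{15}{2}$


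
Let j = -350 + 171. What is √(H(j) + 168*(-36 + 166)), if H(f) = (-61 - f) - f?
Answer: √22137 ≈ 148.79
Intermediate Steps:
j = -179
H(f) = -61 - 2*f
√(H(j) + 168*(-36 + 166)) = √((-61 - 2*(-179)) + 168*(-36 + 166)) = √((-61 + 358) + 168*130) = √(297 + 21840) = √22137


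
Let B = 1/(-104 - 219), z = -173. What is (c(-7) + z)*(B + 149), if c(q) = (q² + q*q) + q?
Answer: -3946332/323 ≈ -12218.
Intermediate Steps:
c(q) = q + 2*q² (c(q) = (q² + q²) + q = 2*q² + q = q + 2*q²)
B = -1/323 (B = 1/(-323) = -1/323 ≈ -0.0030960)
(c(-7) + z)*(B + 149) = (-7*(1 + 2*(-7)) - 173)*(-1/323 + 149) = (-7*(1 - 14) - 173)*(48126/323) = (-7*(-13) - 173)*(48126/323) = (91 - 173)*(48126/323) = -82*48126/323 = -3946332/323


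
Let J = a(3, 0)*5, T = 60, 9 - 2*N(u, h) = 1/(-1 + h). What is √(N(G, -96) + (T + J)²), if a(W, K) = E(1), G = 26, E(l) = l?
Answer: √39795414/97 ≈ 65.035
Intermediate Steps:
a(W, K) = 1
N(u, h) = 9/2 - 1/(2*(-1 + h))
J = 5 (J = 1*5 = 5)
√(N(G, -96) + (T + J)²) = √((-10 + 9*(-96))/(2*(-1 - 96)) + (60 + 5)²) = √((½)*(-10 - 864)/(-97) + 65²) = √((½)*(-1/97)*(-874) + 4225) = √(437/97 + 4225) = √(410262/97) = √39795414/97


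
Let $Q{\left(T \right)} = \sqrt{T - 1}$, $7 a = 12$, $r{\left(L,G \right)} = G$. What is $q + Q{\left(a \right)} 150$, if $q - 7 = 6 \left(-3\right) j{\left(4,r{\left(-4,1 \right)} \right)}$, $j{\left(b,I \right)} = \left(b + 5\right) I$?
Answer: $-155 + \frac{150 \sqrt{35}}{7} \approx -28.227$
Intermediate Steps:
$a = \frac{12}{7}$ ($a = \frac{1}{7} \cdot 12 = \frac{12}{7} \approx 1.7143$)
$j{\left(b,I \right)} = I \left(5 + b\right)$ ($j{\left(b,I \right)} = \left(5 + b\right) I = I \left(5 + b\right)$)
$q = -155$ ($q = 7 + 6 \left(-3\right) 1 \left(5 + 4\right) = 7 - 18 \cdot 1 \cdot 9 = 7 - 162 = -155$)
$Q{\left(T \right)} = \sqrt{-1 + T}$
$q + Q{\left(a \right)} 150 = -155 + \sqrt{-1 + \frac{12}{7}} \cdot 150 = -155 + \sqrt{\frac{5}{7}} \cdot 150 = -155 + \frac{\sqrt{35}}{7} \cdot 150 = -155 + \frac{150 \sqrt{35}}{7}$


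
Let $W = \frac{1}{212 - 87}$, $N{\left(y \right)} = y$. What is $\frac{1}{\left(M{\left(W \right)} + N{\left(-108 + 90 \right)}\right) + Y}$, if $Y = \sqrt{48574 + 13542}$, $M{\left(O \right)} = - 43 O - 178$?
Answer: $\frac{3067875}{368203651} + \frac{31250 \sqrt{15529}}{368203651} \approx 0.018908$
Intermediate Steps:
$W = \frac{1}{125} \approx 0.008$
$M{\left(O \right)} = -178 - 43 O$
$Y = 2 \sqrt{15529}$ ($Y = \sqrt{62116} = 2 \sqrt{15529} \approx 249.23$)
$\frac{1}{\left(M{\left(W \right)} + N{\left(-108 + 90 \right)}\right) + Y} = \frac{1}{\left(\left(-178 - \frac{43}{125}\right) + \left(-108 + 90\right)\right) + 2 \sqrt{15529}} = \frac{1}{\left(\left(-178 - \frac{43}{125}\right) - 18\right) + 2 \sqrt{15529}} = \frac{1}{\left(- \frac{22293}{125} - 18\right) + 2 \sqrt{15529}} = \frac{1}{- \frac{24543}{125} + 2 \sqrt{15529}}$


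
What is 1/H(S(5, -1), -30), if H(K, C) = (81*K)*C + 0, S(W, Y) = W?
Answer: -1/12150 ≈ -8.2304e-5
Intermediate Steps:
H(K, C) = 81*C*K (H(K, C) = 81*C*K + 0 = 81*C*K)
1/H(S(5, -1), -30) = 1/(81*(-30)*5) = 1/(-12150) = -1/12150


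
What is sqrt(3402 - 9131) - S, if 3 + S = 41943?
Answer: -41940 + I*sqrt(5729) ≈ -41940.0 + 75.69*I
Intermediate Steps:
S = 41940 (S = -3 + 41943 = 41940)
sqrt(3402 - 9131) - S = sqrt(3402 - 9131) - 1*41940 = sqrt(-5729) - 41940 = I*sqrt(5729) - 41940 = -41940 + I*sqrt(5729)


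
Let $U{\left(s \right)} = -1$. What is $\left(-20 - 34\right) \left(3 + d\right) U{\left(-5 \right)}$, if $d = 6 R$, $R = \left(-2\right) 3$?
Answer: $-1782$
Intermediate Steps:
$R = -6$
$d = -36$ ($d = 6 \left(-6\right) = -36$)
$\left(-20 - 34\right) \left(3 + d\right) U{\left(-5 \right)} = \left(-20 - 34\right) \left(3 - 36\right) \left(-1\right) = - 54 \left(\left(-33\right) \left(-1\right)\right) = \left(-54\right) 33 = -1782$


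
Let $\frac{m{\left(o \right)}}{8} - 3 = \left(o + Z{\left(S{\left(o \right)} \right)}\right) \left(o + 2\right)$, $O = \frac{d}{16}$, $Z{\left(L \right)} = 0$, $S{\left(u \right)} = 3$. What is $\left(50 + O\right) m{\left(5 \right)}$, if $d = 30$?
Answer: $15770$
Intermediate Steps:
$O = \frac{15}{8}$ ($O = \frac{30}{16} = 30 \cdot \frac{1}{16} = \frac{15}{8} \approx 1.875$)
$m{\left(o \right)} = 24 + 8 o \left(2 + o\right)$ ($m{\left(o \right)} = 24 + 8 \left(o + 0\right) \left(o + 2\right) = 24 + 8 o \left(2 + o\right)$)
$\left(50 + O\right) m{\left(5 \right)} = \left(50 + \frac{15}{8}\right) \left(24 + 8 \cdot 5^{2} + 16 \cdot 5\right) = \frac{415 \left(24 + 8 \cdot 25 + 80\right)}{8} = \frac{415 \left(24 + 200 + 80\right)}{8} = \frac{415}{8} \cdot 304 = 15770$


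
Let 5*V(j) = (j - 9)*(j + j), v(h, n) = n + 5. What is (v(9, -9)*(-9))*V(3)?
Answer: -1296/5 ≈ -259.20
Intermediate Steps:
v(h, n) = 5 + n
V(j) = 2*j*(-9 + j)/5 (V(j) = ((j - 9)*(j + j))/5 = ((-9 + j)*(2*j))/5 = (2*j*(-9 + j))/5 = 2*j*(-9 + j)/5)
(v(9, -9)*(-9))*V(3) = ((5 - 9)*(-9))*((⅖)*3*(-9 + 3)) = (-4*(-9))*((⅖)*3*(-6)) = 36*(-36/5) = -1296/5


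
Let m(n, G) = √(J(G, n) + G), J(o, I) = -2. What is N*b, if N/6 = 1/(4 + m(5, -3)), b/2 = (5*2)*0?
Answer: 0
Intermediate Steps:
b = 0 (b = 2*((5*2)*0) = 2*(10*0) = 2*0 = 0)
m(n, G) = √(-2 + G)
N = 6/(4 + I*√5) (N = 6/(4 + √(-2 - 3)) = 6/(4 + √(-5)) = 6/(4 + I*√5) ≈ 1.1429 - 0.63888*I)
N*b = (8/7 - 2*I*√5/7)*0 = 0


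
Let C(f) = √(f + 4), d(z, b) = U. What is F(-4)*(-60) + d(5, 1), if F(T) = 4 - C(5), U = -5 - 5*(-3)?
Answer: -50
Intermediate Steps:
U = 10 (U = -5 + 15 = 10)
d(z, b) = 10
C(f) = √(4 + f)
F(T) = 1 (F(T) = 4 - √(4 + 5) = 4 - √9 = 4 - 1*3 = 4 - 3 = 1)
F(-4)*(-60) + d(5, 1) = 1*(-60) + 10 = -60 + 10 = -50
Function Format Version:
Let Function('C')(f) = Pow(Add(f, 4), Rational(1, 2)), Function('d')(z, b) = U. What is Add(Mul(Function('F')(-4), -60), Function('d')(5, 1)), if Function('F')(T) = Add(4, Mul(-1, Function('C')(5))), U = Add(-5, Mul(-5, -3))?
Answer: -50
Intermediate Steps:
U = 10 (U = Add(-5, 15) = 10)
Function('d')(z, b) = 10
Function('C')(f) = Pow(Add(4, f), Rational(1, 2))
Function('F')(T) = 1 (Function('F')(T) = Add(4, Mul(-1, Pow(Add(4, 5), Rational(1, 2)))) = Add(4, Mul(-1, Pow(9, Rational(1, 2)))) = Add(4, Mul(-1, 3)) = Add(4, -3) = 1)
Add(Mul(Function('F')(-4), -60), Function('d')(5, 1)) = Add(Mul(1, -60), 10) = Add(-60, 10) = -50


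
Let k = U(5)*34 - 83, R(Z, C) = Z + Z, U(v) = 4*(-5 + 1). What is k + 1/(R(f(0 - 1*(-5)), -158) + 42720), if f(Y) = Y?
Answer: -26791709/42730 ≈ -627.00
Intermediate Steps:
U(v) = -16 (U(v) = 4*(-4) = -16)
R(Z, C) = 2*Z
k = -627 (k = -16*34 - 83 = -544 - 83 = -627)
k + 1/(R(f(0 - 1*(-5)), -158) + 42720) = -627 + 1/(2*(0 - 1*(-5)) + 42720) = -627 + 1/(2*(0 + 5) + 42720) = -627 + 1/(2*5 + 42720) = -627 + 1/(10 + 42720) = -627 + 1/42730 = -26791709/42730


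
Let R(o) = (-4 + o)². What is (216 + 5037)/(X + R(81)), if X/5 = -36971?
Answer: -1751/59642 ≈ -0.029359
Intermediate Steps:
X = -184855 (X = 5*(-36971) = -184855)
(216 + 5037)/(X + R(81)) = (216 + 5037)/(-184855 + (-4 + 81)²) = 5253/(-184855 + 77²) = 5253/(-184855 + 5929) = 5253/(-178926) = 5253*(-1/178926) = -1751/59642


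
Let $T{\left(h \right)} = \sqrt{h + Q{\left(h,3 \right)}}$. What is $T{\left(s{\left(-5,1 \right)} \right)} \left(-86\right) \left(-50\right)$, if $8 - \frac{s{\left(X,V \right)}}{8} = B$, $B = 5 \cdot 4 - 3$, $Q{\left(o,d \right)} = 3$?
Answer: $4300 i \sqrt{69} \approx 35719.0 i$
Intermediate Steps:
$B = 17$ ($B = 20 - 3 = 17$)
$s{\left(X,V \right)} = -72$ ($s{\left(X,V \right)} = 64 - 136 = -72$)
$T{\left(h \right)} = \sqrt{3 + h}$ ($T{\left(h \right)} = \sqrt{h + 3} = \sqrt{3 + h}$)
$T{\left(s{\left(-5,1 \right)} \right)} \left(-86\right) \left(-50\right) = \sqrt{3 - 72} \left(-86\right) \left(-50\right) = \sqrt{-69} \left(-86\right) \left(-50\right) = i \sqrt{69} \left(-86\right) \left(-50\right) = - 86 i \sqrt{69} \left(-50\right) = 4300 i \sqrt{69}$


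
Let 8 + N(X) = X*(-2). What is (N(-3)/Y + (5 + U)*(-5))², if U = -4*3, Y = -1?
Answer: 1369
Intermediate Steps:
N(X) = -8 - 2*X (N(X) = -8 + X*(-2) = -8 - 2*X)
U = -12
(N(-3)/Y + (5 + U)*(-5))² = ((-8 - 2*(-3))/(-1) + (5 - 12)*(-5))² = (-(-8 + 6) - 7*(-5))² = (-1*(-2) + 35)² = (2 + 35)² = 37² = 1369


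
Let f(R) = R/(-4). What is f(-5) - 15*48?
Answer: -2875/4 ≈ -718.75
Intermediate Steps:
f(R) = -R/4 (f(R) = R*(-1/4) = -R/4)
f(-5) - 15*48 = -1/4*(-5) - 15*48 = 5/4 - 720 = -2875/4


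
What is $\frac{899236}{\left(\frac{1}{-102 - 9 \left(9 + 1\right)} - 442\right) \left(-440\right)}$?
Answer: $\frac{21581664}{4667575} \approx 4.6237$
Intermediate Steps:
$\frac{899236}{\left(\frac{1}{-102 - 9 \left(9 + 1\right)} - 442\right) \left(-440\right)} = \frac{899236}{\left(\frac{1}{-102 - 90} - 442\right) \left(-440\right)} = \frac{899236}{\left(\frac{1}{-192} - 442\right) \left(-440\right)} = \frac{899236}{\left(- \frac{1}{192} - 442\right) \left(-440\right)} = \frac{899236}{\left(- \frac{84865}{192}\right) \left(-440\right)} = \frac{899236}{\frac{4667575}{24}} = 899236 \cdot \frac{24}{4667575} = \frac{21581664}{4667575}$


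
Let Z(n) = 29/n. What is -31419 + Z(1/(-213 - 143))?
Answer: -41743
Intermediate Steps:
-31419 + Z(1/(-213 - 143)) = -31419 + 29/(1/(-213 - 143)) = -31419 + 29/(1/(-356)) = -31419 + 29/(-1/356) = -31419 + 29*(-356) = -31419 - 10324 = -41743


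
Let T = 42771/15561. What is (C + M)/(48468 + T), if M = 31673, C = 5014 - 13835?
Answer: 118533324/251417773 ≈ 0.47146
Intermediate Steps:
C = -8821
T = 14257/5187 (T = 42771*(1/15561) = 14257/5187 ≈ 2.7486)
(C + M)/(48468 + T) = (-8821 + 31673)/(48468 + 14257/5187) = 22852/(251417773/5187) = 22852*(5187/251417773) = 118533324/251417773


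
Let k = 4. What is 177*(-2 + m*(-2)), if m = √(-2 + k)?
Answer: -354 - 354*√2 ≈ -854.63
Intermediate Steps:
m = √2 (m = √(-2 + 4) = √2 ≈ 1.4142)
177*(-2 + m*(-2)) = 177*(-2 + √2*(-2)) = 177*(-2 - 2*√2) = -354 - 354*√2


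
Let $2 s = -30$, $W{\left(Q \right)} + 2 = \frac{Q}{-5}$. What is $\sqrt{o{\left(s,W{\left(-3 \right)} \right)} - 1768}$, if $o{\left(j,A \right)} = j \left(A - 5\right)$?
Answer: $2 i \sqrt{418} \approx 40.89 i$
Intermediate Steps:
$W{\left(Q \right)} = -2 - \frac{Q}{5}$ ($W{\left(Q \right)} = -2 + \frac{Q}{-5} = -2 + Q \left(- \frac{1}{5}\right) = -2 - \frac{Q}{5}$)
$s = -15$ ($s = \frac{1}{2} \left(-30\right) = -15$)
$o{\left(j,A \right)} = j \left(-5 + A\right)$
$\sqrt{o{\left(s,W{\left(-3 \right)} \right)} - 1768} = \sqrt{- 15 \left(-5 - \frac{7}{5}\right) - 1768} = \sqrt{\left(-15\right) \left(- \frac{32}{5}\right) - 1768} = \sqrt{96 - 1768} = \sqrt{-1672} = 2 i \sqrt{418}$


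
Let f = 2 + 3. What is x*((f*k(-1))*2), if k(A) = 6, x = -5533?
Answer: -331980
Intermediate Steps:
f = 5
x*((f*k(-1))*2) = -5533*5*6*2 = -165990*2 = -5533*60 = -331980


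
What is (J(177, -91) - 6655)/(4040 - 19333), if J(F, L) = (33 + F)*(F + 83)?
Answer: -47945/15293 ≈ -3.1351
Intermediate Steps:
J(F, L) = (33 + F)*(83 + F)
(J(177, -91) - 6655)/(4040 - 19333) = ((2739 + 177² + 116*177) - 6655)/(4040 - 19333) = ((2739 + 31329 + 20532) - 6655)/(-15293) = (54600 - 6655)*(-1/15293) = 47945*(-1/15293) = -47945/15293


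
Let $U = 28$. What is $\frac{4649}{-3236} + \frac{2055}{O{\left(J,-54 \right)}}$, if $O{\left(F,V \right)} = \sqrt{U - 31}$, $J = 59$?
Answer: $- \frac{4649}{3236} - 685 i \sqrt{3} \approx -1.4366 - 1186.5 i$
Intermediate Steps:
$O{\left(F,V \right)} = i \sqrt{3}$ ($O{\left(F,V \right)} = \sqrt{28 - 31} = \sqrt{-3} = i \sqrt{3}$)
$\frac{4649}{-3236} + \frac{2055}{O{\left(J,-54 \right)}} = \frac{4649}{-3236} + \frac{2055}{i \sqrt{3}} = 4649 \left(- \frac{1}{3236}\right) + 2055 \left(- \frac{i \sqrt{3}}{3}\right) = - \frac{4649}{3236} - 685 i \sqrt{3}$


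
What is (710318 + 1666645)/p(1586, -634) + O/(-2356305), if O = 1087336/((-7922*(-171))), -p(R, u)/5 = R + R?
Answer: -758725841133599429/5062506994441260 ≈ -149.87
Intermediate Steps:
p(R, u) = -10*R (p(R, u) = -5*(R + R) = -10*R)
O = 543668/677331 (O = 1087336/1354662 = 1087336*(1/1354662) = 543668/677331 ≈ 0.80266)
(710318 + 1666645)/p(1586, -634) + O/(-2356305) = (710318 + 1666645)/((-10*1586)) + (543668/677331)/(-2356305) = 2376963/(-15860) + (543668/677331)*(-1/2356305) = 2376963*(-1/15860) - 543668/1595998421955 = -2376963/15860 - 543668/1595998421955 = -758725841133599429/5062506994441260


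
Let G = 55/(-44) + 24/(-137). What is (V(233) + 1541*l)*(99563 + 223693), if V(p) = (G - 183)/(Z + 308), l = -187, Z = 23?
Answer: -4224158840284854/45347 ≈ -9.3152e+10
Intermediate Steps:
G = -781/548 (G = 55*(-1/44) + 24*(-1/137) = -5/4 - 24/137 = -781/548 ≈ -1.4252)
V(p) = -101065/181388 (V(p) = (-781/548 - 183)/(23 + 308) = -101065/548/331 = -101065/548*1/331 = -101065/181388)
(V(233) + 1541*l)*(99563 + 223693) = (-101065/181388 + 1541*(-187))*(99563 + 223693) = (-101065/181388 - 288167)*323256 = -52270136861/181388*323256 = -4224158840284854/45347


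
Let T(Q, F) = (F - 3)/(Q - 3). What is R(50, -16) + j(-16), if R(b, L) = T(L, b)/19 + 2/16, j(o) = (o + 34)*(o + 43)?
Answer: 1403553/2888 ≈ 485.99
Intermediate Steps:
T(Q, F) = (-3 + F)/(-3 + Q)
j(o) = (34 + o)*(43 + o)
R(b, L) = 1/8 + (-3 + b)/(19*(-3 + L)) (R(b, L) = ((-3 + b)/(-3 + L))/19 + 2/16 = ((-3 + b)/(-3 + L))*(1/19) + 2*(1/16) = (-3 + b)/(19*(-3 + L)) + 1/8 = 1/8 + (-3 + b)/(19*(-3 + L)))
R(50, -16) + j(-16) = (-81 + 8*50 + 19*(-16))/(152*(-3 - 16)) + (1462 + (-16)**2 + 77*(-16)) = (1/152)*(-81 + 400 - 304)/(-19) + (1462 + 256 - 1232) = (1/152)*(-1/19)*15 + 486 = -15/2888 + 486 = 1403553/2888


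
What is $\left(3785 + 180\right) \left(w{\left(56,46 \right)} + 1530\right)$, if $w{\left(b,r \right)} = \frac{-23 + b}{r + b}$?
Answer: $\frac{206302915}{34} \approx 6.0677 \cdot 10^{6}$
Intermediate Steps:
$w{\left(b,r \right)} = \frac{-23 + b}{b + r}$
$\left(3785 + 180\right) \left(w{\left(56,46 \right)} + 1530\right) = \left(3785 + 180\right) \left(\frac{-23 + 56}{56 + 46} + 1530\right) = 3965 \left(\frac{1}{102} \cdot 33 + 1530\right) = 3965 \left(\frac{11}{34} + 1530\right) = 3965 \cdot \frac{52031}{34} = \frac{206302915}{34}$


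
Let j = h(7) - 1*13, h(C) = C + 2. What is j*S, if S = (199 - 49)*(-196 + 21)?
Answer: 105000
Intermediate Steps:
h(C) = 2 + C
S = -26250 (S = 150*(-175) = -26250)
j = -4 (j = (2 + 7) - 1*13 = 9 - 13 = -4)
j*S = -4*(-26250) = 105000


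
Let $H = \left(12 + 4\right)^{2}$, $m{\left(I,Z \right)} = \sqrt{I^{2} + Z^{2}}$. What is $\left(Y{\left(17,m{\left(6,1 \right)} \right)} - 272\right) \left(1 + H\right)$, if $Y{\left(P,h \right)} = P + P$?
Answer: $-61166$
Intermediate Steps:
$Y{\left(P,h \right)} = 2 P$
$H = 256$ ($H = 16^{2} = 256$)
$\left(Y{\left(17,m{\left(6,1 \right)} \right)} - 272\right) \left(1 + H\right) = \left(2 \cdot 17 - 272\right) \left(1 + 256\right) = \left(34 - 272\right) 257 = \left(-238\right) 257 = -61166$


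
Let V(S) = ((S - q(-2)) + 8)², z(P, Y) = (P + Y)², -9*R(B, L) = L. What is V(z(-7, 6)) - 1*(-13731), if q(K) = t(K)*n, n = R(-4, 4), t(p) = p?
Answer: 1117540/81 ≈ 13797.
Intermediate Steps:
R(B, L) = -L/9
n = -4/9 (n = -⅑*4 = -4/9 ≈ -0.44444)
q(K) = -4*K/9 (q(K) = K*(-4/9) = -4*K/9)
V(S) = (64/9 + S)² (V(S) = ((S - (-4)*(-2)/9) + 8)² = ((S - 1*8/9) + 8)² = ((S - 8/9) + 8)² = ((-8/9 + S) + 8)² = (64/9 + S)²)
V(z(-7, 6)) - 1*(-13731) = (64 + 9*(-7 + 6)²)²/81 - 1*(-13731) = (64 + 9*(-1)²)²/81 + 13731 = (64 + 9*1)²/81 + 13731 = (64 + 9)²/81 + 13731 = (1/81)*73² + 13731 = (1/81)*5329 + 13731 = 5329/81 + 13731 = 1117540/81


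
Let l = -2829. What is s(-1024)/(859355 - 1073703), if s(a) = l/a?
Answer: -69/5353472 ≈ -1.2889e-5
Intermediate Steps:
s(a) = -2829/a
s(-1024)/(859355 - 1073703) = (-2829/(-1024))/(859355 - 1073703) = -2829*(-1/1024)/(-214348) = (2829/1024)*(-1/214348) = -69/5353472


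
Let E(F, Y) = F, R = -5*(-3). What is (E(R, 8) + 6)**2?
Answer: 441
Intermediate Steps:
R = 15
(E(R, 8) + 6)**2 = (15 + 6)**2 = 21**2 = 441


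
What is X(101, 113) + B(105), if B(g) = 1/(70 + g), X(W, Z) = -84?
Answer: -14699/175 ≈ -83.994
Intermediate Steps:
X(101, 113) + B(105) = -84 + 1/(70 + 105) = -84 + 1/175 = -14699/175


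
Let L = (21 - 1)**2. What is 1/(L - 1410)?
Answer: -1/1010 ≈ -0.00099010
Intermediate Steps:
L = 400 (L = 20**2 = 400)
1/(L - 1410) = 1/(400 - 1410) = 1/(-1010) = -1/1010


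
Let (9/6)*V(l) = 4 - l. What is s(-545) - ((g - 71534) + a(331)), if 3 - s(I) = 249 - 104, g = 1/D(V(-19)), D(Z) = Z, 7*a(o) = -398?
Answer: 23006511/322 ≈ 71449.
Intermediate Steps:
a(o) = -398/7 (a(o) = (⅐)*(-398) = -398/7)
V(l) = 8/3 - 2*l/3 (V(l) = 2*(4 - l)/3 = 8/3 - 2*l/3)
g = 3/46 (g = 1/(8/3 - ⅔*(-19)) = 1/(8/3 + 38/3) = 1/(46/3) = 3/46 ≈ 0.065217)
s(I) = -142 (s(I) = 3 - (249 - 104) = 3 - 1*145 = 3 - 145 = -142)
s(-545) - ((g - 71534) + a(331)) = -142 - ((3/46 - 71534) - 398/7) = -142 - (-3290561/46 - 398/7) = -142 - 1*(-23052235/322) = -142 + 23052235/322 = 23006511/322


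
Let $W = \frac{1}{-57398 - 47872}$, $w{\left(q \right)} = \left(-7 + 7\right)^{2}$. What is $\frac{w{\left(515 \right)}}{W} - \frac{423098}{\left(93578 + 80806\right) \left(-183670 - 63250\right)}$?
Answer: $\frac{211549}{21529448640} \approx 9.826 \cdot 10^{-6}$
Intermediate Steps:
$w{\left(q \right)} = 0$ ($w{\left(q \right)} = 0^{2} = 0$)
$W = - \frac{1}{105270}$ ($W = \frac{1}{-105270} = - \frac{1}{105270} \approx -9.4994 \cdot 10^{-6}$)
$\frac{w{\left(515 \right)}}{W} - \frac{423098}{\left(93578 + 80806\right) \left(-183670 - 63250\right)} = \frac{0}{- \frac{1}{105270}} - \frac{423098}{\left(93578 + 80806\right) \left(-183670 - 63250\right)} = 0 \left(-105270\right) - \frac{423098}{174384 \left(-246920\right)} = 0 - \frac{423098}{-43058897280} = 0 - - \frac{211549}{21529448640} = 0 + \frac{211549}{21529448640} = \frac{211549}{21529448640}$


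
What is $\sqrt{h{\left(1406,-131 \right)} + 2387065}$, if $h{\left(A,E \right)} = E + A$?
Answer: $2 \sqrt{597085} \approx 1545.4$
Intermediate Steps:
$h{\left(A,E \right)} = A + E$
$\sqrt{h{\left(1406,-131 \right)} + 2387065} = \sqrt{\left(1406 - 131\right) + 2387065} = \sqrt{1275 + 2387065} = \sqrt{2388340} = 2 \sqrt{597085}$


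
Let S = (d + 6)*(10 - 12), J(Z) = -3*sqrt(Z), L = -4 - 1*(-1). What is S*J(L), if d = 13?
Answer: 114*I*sqrt(3) ≈ 197.45*I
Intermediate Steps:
L = -3 (L = -4 + 1 = -3)
S = -38 (S = (13 + 6)*(10 - 12) = 19*(-2) = -38)
S*J(L) = -(-114)*sqrt(-3) = -(-114)*I*sqrt(3) = 114*I*sqrt(3)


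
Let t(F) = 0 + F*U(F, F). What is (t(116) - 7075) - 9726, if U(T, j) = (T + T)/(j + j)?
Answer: -16685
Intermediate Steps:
U(T, j) = T/j (U(T, j) = (2*T)/((2*j)) = (2*T)*(1/(2*j)) = T/j)
t(F) = F (t(F) = 0 + F*(F/F) = 0 + F*1 = 0 + F = F)
(t(116) - 7075) - 9726 = (116 - 7075) - 9726 = -6959 - 9726 = -16685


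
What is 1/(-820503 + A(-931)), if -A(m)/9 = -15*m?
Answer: -1/946188 ≈ -1.0569e-6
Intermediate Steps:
A(m) = 135*m (A(m) = -(-135)*m = 135*m)
1/(-820503 + A(-931)) = 1/(-820503 + 135*(-931)) = 1/(-820503 - 125685) = 1/(-946188) = -1/946188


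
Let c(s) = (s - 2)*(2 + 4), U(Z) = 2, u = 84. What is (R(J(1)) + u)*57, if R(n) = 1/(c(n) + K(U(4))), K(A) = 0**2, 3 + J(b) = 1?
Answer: 38285/8 ≈ 4785.6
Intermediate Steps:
J(b) = -2 (J(b) = -3 + 1 = -2)
K(A) = 0
c(s) = -12 + 6*s (c(s) = (-2 + s)*6 = -12 + 6*s)
R(n) = 1/(-12 + 6*n) (R(n) = 1/((-12 + 6*n) + 0) = 1/(-12 + 6*n))
(R(J(1)) + u)*57 = (1/(6*(-2 - 2)) + 84)*57 = ((1/6)/(-4) + 84)*57 = ((1/6)*(-1/4) + 84)*57 = (-1/24 + 84)*57 = (2015/24)*57 = 38285/8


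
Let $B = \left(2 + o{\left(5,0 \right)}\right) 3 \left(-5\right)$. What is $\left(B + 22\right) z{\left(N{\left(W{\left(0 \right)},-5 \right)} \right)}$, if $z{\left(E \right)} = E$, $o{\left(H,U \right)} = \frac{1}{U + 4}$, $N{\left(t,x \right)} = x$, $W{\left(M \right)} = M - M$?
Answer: $\frac{235}{4} \approx 58.75$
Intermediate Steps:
$W{\left(M \right)} = 0$
$o{\left(H,U \right)} = \frac{1}{4 + U}$
$B = - \frac{135}{4}$ ($B = \left(2 + \frac{1}{4 + 0}\right) 3 \left(-5\right) = \left(2 + \frac{1}{4}\right) \left(-15\right) = \frac{9}{4} \left(-15\right) = - \frac{135}{4} \approx -33.75$)
$\left(B + 22\right) z{\left(N{\left(W{\left(0 \right)},-5 \right)} \right)} = \left(- \frac{135}{4} + 22\right) \left(-5\right) = \left(- \frac{47}{4}\right) \left(-5\right) = \frac{235}{4}$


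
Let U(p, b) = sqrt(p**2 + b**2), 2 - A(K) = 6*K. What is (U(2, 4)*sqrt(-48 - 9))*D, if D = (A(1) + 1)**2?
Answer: 18*I*sqrt(285) ≈ 303.88*I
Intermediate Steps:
A(K) = 2 - 6*K
D = 9 (D = ((2 - 6*1) + 1)**2 = ((2 - 6) + 1)**2 = (-4 + 1)**2 = (-3)**2 = 9)
U(p, b) = sqrt(b**2 + p**2)
(U(2, 4)*sqrt(-48 - 9))*D = (sqrt(4**2 + 2**2)*sqrt(-48 - 9))*9 = (sqrt(16 + 4)*sqrt(-57))*9 = (sqrt(20)*(I*sqrt(57)))*9 = ((2*sqrt(5))*(I*sqrt(57)))*9 = (2*I*sqrt(285))*9 = 18*I*sqrt(285)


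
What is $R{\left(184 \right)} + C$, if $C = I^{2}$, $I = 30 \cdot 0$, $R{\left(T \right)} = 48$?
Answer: $48$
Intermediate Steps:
$I = 0$
$C = 0$ ($C = 0^{2} = 0$)
$R{\left(184 \right)} + C = 48 + 0 = 48$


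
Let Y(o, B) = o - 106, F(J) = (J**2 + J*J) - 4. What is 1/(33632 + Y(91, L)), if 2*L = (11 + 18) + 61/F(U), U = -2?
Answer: 1/33617 ≈ 2.9747e-5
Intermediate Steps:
F(J) = -4 + 2*J**2 (F(J) = (J**2 + J**2) - 4 = 2*J**2 - 4 = -4 + 2*J**2)
L = 177/8 (L = ((11 + 18) + 61/(-4 + 2*(-2)**2))/2 = (29 + 61/(-4 + 2*4))/2 = (29 + 61/(-4 + 8))/2 = (29 + 61/4)/2 = (1/2)*(177/4) = 177/8 ≈ 22.125)
Y(o, B) = -106 + o
1/(33632 + Y(91, L)) = 1/(33632 + (-106 + 91)) = 1/(33632 - 15) = 1/33617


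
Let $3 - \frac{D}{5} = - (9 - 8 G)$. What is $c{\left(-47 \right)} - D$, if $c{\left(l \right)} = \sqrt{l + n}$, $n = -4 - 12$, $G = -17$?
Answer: $-740 + 3 i \sqrt{7} \approx -740.0 + 7.9373 i$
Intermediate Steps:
$n = -16$ ($n = -4 - 12 = -16$)
$c{\left(l \right)} = \sqrt{-16 + l}$ ($c{\left(l \right)} = \sqrt{l - 16} = \sqrt{-16 + l}$)
$D = 740$ ($D = 15 - 5 \left(- (9 - -136)\right) = 15 - 5 \left(- (9 + 136)\right) = 15 - 5 \left(\left(-1\right) 145\right) = 15 - -725 = 15 + 725 = 740$)
$c{\left(-47 \right)} - D = \sqrt{-16 - 47} - 740 = \sqrt{-63} - 740 = 3 i \sqrt{7} - 740 = -740 + 3 i \sqrt{7}$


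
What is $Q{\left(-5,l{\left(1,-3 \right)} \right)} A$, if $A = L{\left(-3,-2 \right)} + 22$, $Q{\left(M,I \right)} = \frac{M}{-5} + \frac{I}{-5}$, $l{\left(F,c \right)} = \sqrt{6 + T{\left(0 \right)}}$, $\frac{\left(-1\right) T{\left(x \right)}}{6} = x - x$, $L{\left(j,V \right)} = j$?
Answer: $19 - \frac{19 \sqrt{6}}{5} \approx 9.6919$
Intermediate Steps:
$T{\left(x \right)} = 0$ ($T{\left(x \right)} = - 6 \left(x - x\right) = \left(-6\right) 0 = 0$)
$l{\left(F,c \right)} = \sqrt{6}$ ($l{\left(F,c \right)} = \sqrt{6 + 0} = \sqrt{6}$)
$Q{\left(M,I \right)} = - \frac{I}{5} - \frac{M}{5}$ ($Q{\left(M,I \right)} = M \left(- \frac{1}{5}\right) + I \left(- \frac{1}{5}\right) = - \frac{M}{5} - \frac{I}{5} = - \frac{I}{5} - \frac{M}{5}$)
$A = 19$ ($A = -3 + 22 = 19$)
$Q{\left(-5,l{\left(1,-3 \right)} \right)} A = \left(- \frac{\sqrt{6}}{5} - -1\right) 19 = \left(- \frac{\sqrt{6}}{5} + 1\right) 19 = \left(1 - \frac{\sqrt{6}}{5}\right) 19 = 19 - \frac{19 \sqrt{6}}{5}$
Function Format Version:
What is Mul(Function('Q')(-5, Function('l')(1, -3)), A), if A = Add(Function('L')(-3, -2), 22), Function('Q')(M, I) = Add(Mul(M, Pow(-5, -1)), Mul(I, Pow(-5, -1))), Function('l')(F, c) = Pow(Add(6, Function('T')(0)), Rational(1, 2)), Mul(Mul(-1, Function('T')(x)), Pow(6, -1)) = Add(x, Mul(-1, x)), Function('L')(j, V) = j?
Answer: Add(19, Mul(Rational(-19, 5), Pow(6, Rational(1, 2)))) ≈ 9.6919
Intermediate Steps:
Function('T')(x) = 0 (Function('T')(x) = Mul(-6, Add(x, Mul(-1, x))) = Mul(-6, 0) = 0)
Function('l')(F, c) = Pow(6, Rational(1, 2)) (Function('l')(F, c) = Pow(Add(6, 0), Rational(1, 2)) = Pow(6, Rational(1, 2)))
Function('Q')(M, I) = Add(Mul(Rational(-1, 5), I), Mul(Rational(-1, 5), M)) (Function('Q')(M, I) = Add(Mul(M, Rational(-1, 5)), Mul(I, Rational(-1, 5))) = Add(Mul(Rational(-1, 5), M), Mul(Rational(-1, 5), I)) = Add(Mul(Rational(-1, 5), I), Mul(Rational(-1, 5), M)))
A = 19 (A = Add(-3, 22) = 19)
Mul(Function('Q')(-5, Function('l')(1, -3)), A) = Mul(Add(Mul(Rational(-1, 5), Pow(6, Rational(1, 2))), Mul(Rational(-1, 5), -5)), 19) = Mul(Add(Mul(Rational(-1, 5), Pow(6, Rational(1, 2))), 1), 19) = Mul(Add(1, Mul(Rational(-1, 5), Pow(6, Rational(1, 2)))), 19) = Add(19, Mul(Rational(-19, 5), Pow(6, Rational(1, 2))))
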